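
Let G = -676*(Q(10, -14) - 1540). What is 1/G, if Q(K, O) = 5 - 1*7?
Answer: 1/1042392 ≈ 9.5933e-7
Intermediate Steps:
Q(K, O) = -2 (Q(K, O) = 5 - 7 = -2)
G = 1042392 (G = -676*(-2 - 1540) = -676*(-1542) = 1042392)
1/G = 1/1042392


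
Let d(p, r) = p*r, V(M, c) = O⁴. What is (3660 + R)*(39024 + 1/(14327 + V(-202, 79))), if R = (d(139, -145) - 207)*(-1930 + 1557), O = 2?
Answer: 4253145897099838/14343 ≈ 2.9653e+11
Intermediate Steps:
V(M, c) = 16 (V(M, c) = 2⁴ = 16)
R = 7595026 (R = (139*(-145) - 207)*(-1930 + 1557) = (-20155 - 207)*(-373) = -20362*(-373) = 7595026)
(3660 + R)*(39024 + 1/(14327 + V(-202, 79))) = (3660 + 7595026)*(39024 + 1/(14327 + 16)) = 7598686*(39024 + 1/14343) = 7598686*(559721233/14343) = 4253145897099838/14343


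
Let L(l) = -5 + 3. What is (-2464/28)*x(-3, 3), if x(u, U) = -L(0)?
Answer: -176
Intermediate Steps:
L(l) = -2
x(u, U) = 2 (x(u, U) = -1*(-2) = 2)
(-2464/28)*x(-3, 3) = -2464/28*2 = -44*2*2 = -88*2 = -176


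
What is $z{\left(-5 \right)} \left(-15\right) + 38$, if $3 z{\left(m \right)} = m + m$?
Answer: $88$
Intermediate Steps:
$z{\left(m \right)} = \frac{2 m}{3}$ ($z{\left(m \right)} = \frac{m + m}{3} = \frac{2 m}{3}$)
$z{\left(-5 \right)} \left(-15\right) + 38 = \frac{2}{3} \left(-5\right) \left(-15\right) + 38 = \left(- \frac{10}{3}\right) \left(-15\right) + 38 = 50 + 38 = 88$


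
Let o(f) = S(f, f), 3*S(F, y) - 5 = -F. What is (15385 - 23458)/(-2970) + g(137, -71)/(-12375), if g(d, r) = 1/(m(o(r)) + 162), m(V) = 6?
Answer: 5651099/2079000 ≈ 2.7182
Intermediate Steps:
S(F, y) = 5/3 - F/3 (S(F, y) = 5/3 + (-F)/3 = 5/3 - F/3)
o(f) = 5/3 - f/3
g(d, r) = 1/168 (g(d, r) = 1/(6 + 162) = 1/168)
(15385 - 23458)/(-2970) + g(137, -71)/(-12375) = (15385 - 23458)/(-2970) + (1/168)/(-12375) = -8073*(-1/2970) + (1/168)*(-1/12375) = 299/110 - 1/2079000 = 5651099/2079000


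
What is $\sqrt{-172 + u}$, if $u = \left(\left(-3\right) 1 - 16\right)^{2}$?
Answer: $3 \sqrt{21} \approx 13.748$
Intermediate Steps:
$u = 361$ ($u = \left(-3 - 16\right)^{2} = \left(-19\right)^{2} = 361$)
$\sqrt{-172 + u} = \sqrt{-172 + 361} = \sqrt{189} = 3 \sqrt{21}$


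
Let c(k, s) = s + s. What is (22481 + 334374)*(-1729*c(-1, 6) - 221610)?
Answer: -86486664090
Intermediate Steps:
c(k, s) = 2*s
(22481 + 334374)*(-1729*c(-1, 6) - 221610) = (22481 + 334374)*(-3458*6 - 221610) = 356855*(-1729*12 - 221610) = 356855*(-20748 - 221610) = 356855*(-242358) = -86486664090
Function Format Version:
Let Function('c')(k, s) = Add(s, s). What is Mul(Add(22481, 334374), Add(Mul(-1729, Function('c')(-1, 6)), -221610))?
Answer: -86486664090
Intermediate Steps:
Function('c')(k, s) = Mul(2, s)
Mul(Add(22481, 334374), Add(Mul(-1729, Function('c')(-1, 6)), -221610)) = Mul(Add(22481, 334374), Add(Mul(-1729, Mul(2, 6)), -221610)) = Mul(356855, Add(Mul(-1729, 12), -221610)) = Mul(356855, Add(-20748, -221610)) = Mul(356855, -242358) = -86486664090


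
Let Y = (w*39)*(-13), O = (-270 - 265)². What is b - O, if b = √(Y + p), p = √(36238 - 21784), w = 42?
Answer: -286225 + I*√(21294 - 3*√1606) ≈ -2.8623e+5 + 145.51*I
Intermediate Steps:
O = 286225 (O = (-535)² = 286225)
p = 3*√1606 (p = √14454 = 3*√1606 ≈ 120.22)
Y = -21294 (Y = (42*39)*(-13) = 1638*(-13) = -21294)
b = √(-21294 + 3*√1606) ≈ 145.51*I
b - O = √(-21294 + 3*√1606) - 1*286225 = √(-21294 + 3*√1606) - 286225 = -286225 + √(-21294 + 3*√1606)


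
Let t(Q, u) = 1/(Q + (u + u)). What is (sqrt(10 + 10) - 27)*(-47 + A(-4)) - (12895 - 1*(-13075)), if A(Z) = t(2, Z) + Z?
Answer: -49177/2 - 307*sqrt(5)/3 ≈ -24817.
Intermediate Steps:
t(Q, u) = 1/(Q + 2*u)
A(Z) = Z + 1/(2 + 2*Z) (A(Z) = 1/(2 + 2*Z) + Z = Z + 1/(2 + 2*Z))
(sqrt(10 + 10) - 27)*(-47 + A(-4)) - (12895 - 1*(-13075)) = (sqrt(10 + 10) - 27)*(-47 + (1/2 - 4*(1 - 4))/(1 - 4)) - (12895 - 1*(-13075)) = (sqrt(20) - 27)*(-47 + (1/2 - 4*(-3))/(-3)) - (12895 + 13075) = (2*sqrt(5) - 27)*(-47 - (1/2 + 12)/3) - 1*25970 = (-27 + 2*sqrt(5))*(-47 - 1/3*25/2) - 25970 = (-27 + 2*sqrt(5))*(-47 - 25/6) - 25970 = (-27 + 2*sqrt(5))*(-307/6) - 25970 = (2763/2 - 307*sqrt(5)/3) - 25970 = -49177/2 - 307*sqrt(5)/3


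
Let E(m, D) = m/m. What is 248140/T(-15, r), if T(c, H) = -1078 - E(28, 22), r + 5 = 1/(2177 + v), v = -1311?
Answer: -248140/1079 ≈ -229.97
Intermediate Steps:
E(m, D) = 1
r = -4329/866 (r = -5 + 1/(2177 - 1311) = -5 + 1/866 = -4329/866 ≈ -4.9988)
T(c, H) = -1079 (T(c, H) = -1078 - 1*1 = -1078 - 1 = -1079)
248140/T(-15, r) = 248140/(-1079) = 248140*(-1/1079) = -248140/1079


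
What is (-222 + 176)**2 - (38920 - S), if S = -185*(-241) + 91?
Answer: 7872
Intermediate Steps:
S = 44676 (S = 44585 + 91 = 44676)
(-222 + 176)**2 - (38920 - S) = (-222 + 176)**2 - (38920 - 1*44676) = (-46)**2 - (38920 - 44676) = 2116 - 1*(-5756) = 2116 + 5756 = 7872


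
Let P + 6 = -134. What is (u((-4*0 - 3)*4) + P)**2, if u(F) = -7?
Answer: 21609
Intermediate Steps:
P = -140 (P = -6 - 134 = -140)
(u((-4*0 - 3)*4) + P)**2 = (-7 - 140)**2 = (-147)**2 = 21609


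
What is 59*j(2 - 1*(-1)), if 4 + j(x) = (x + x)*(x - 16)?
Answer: -4838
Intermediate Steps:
j(x) = -4 + 2*x*(-16 + x) (j(x) = -4 + (x + x)*(x - 16) = -4 + (2*x)*(-16 + x) = -4 + 2*x*(-16 + x))
59*j(2 - 1*(-1)) = 59*(-4 - 32*(2 - 1*(-1)) + 2*(2 - 1*(-1))²) = 59*(-4 - 32*(2 + 1) + 2*(2 + 1)²) = 59*(-4 - 32*3 + 2*3²) = 59*(-4 - 96 + 2*9) = 59*(-4 - 96 + 18) = 59*(-82) = -4838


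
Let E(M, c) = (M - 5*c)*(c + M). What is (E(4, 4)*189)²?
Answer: 585252864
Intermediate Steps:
E(M, c) = (M + c)*(M - 5*c) (E(M, c) = (M - 5*c)*(M + c) = (M + c)*(M - 5*c))
(E(4, 4)*189)² = ((4² - 5*4² - 4*4*4)*189)² = ((16 - 5*16 - 64)*189)² = ((16 - 80 - 64)*189)² = (-128*189)² = (-24192)² = 585252864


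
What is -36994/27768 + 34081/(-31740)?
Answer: -14726047/6120530 ≈ -2.4060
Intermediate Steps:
-36994/27768 + 34081/(-31740) = -36994*1/27768 + 34081*(-1/31740) = -18497/13884 - 34081/31740 = -14726047/6120530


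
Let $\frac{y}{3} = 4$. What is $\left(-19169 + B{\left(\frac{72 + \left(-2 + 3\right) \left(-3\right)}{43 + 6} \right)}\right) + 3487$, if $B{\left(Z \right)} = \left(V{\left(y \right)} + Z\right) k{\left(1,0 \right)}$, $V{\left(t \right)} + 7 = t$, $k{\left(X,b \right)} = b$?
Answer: $-15682$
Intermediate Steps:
$y = 12$ ($y = 3 \cdot 4 = 12$)
$V{\left(t \right)} = -7 + t$
$B{\left(Z \right)} = 0$ ($B{\left(Z \right)} = \left(\left(-7 + 12\right) + Z\right) 0 = \left(5 + Z\right) 0 = 0$)
$\left(-19169 + B{\left(\frac{72 + \left(-2 + 3\right) \left(-3\right)}{43 + 6} \right)}\right) + 3487 = \left(-19169 + 0\right) + 3487 = -19169 + 3487 = -15682$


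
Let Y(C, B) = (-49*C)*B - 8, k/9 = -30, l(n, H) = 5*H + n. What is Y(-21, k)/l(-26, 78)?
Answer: -138919/182 ≈ -763.29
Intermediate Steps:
l(n, H) = n + 5*H
k = -270 (k = 9*(-30) = -270)
Y(C, B) = -8 - 49*B*C (Y(C, B) = -49*B*C - 8 = -8 - 49*B*C)
Y(-21, k)/l(-26, 78) = (-8 - 49*(-270)*(-21))/(-26 + 5*78) = (-8 - 277830)/(-26 + 390) = -277838/364 = -277838*1/364 = -138919/182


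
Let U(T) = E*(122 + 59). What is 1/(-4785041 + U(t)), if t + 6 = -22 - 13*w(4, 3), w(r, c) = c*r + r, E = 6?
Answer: -1/4783955 ≈ -2.0903e-7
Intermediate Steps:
w(r, c) = r + c*r
t = -236 (t = -6 + (-22 - 52*(1 + 3)) = -6 + (-22 - 52*4) = -6 + (-22 - 13*16) = -6 + (-22 - 208) = -6 - 230 = -236)
U(T) = 1086 (U(T) = 6*(122 + 59) = 6*181 = 1086)
1/(-4785041 + U(t)) = 1/(-4785041 + 1086) = 1/(-4783955) = -1/4783955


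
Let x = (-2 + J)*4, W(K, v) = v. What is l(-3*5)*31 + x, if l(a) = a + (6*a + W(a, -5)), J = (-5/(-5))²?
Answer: -3414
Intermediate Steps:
J = 1 (J = (-5*(-⅕))² = 1² = 1)
x = -4 (x = (-2 + 1)*4 = -1*4 = -4)
l(a) = -5 + 7*a (l(a) = a + (6*a - 5) = a + (-5 + 6*a) = -5 + 7*a)
l(-3*5)*31 + x = (-5 + 7*(-3*5))*31 - 4 = (-5 + 7*(-15))*31 - 4 = (-5 - 105)*31 - 4 = -110*31 - 4 = -3410 - 4 = -3414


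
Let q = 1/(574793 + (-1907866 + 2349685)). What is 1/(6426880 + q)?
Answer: 1016612/6533643330561 ≈ 1.5560e-7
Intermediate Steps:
q = 1/1016612 (q = 1/(574793 + 441819) = 1/1016612 ≈ 9.8366e-7)
1/(6426880 + q) = 1/(6426880 + 1/1016612) = 1/(6533643330561/1016612) = 1016612/6533643330561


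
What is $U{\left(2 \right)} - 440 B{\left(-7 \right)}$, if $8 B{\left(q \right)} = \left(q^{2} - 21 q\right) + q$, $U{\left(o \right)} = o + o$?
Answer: $-10391$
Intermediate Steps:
$U{\left(o \right)} = 2 o$
$B{\left(q \right)} = - \frac{5 q}{2} + \frac{q^{2}}{8}$ ($B{\left(q \right)} = \frac{\left(q^{2} - 21 q\right) + q}{8} = \frac{q^{2} - 20 q}{8} = - \frac{5 q}{2} + \frac{q^{2}}{8}$)
$U{\left(2 \right)} - 440 B{\left(-7 \right)} = 2 \cdot 2 - 440 \cdot \frac{1}{8} \left(-7\right) \left(-20 - 7\right) = 4 - 440 \cdot \frac{1}{8} \left(-7\right) \left(-27\right) = 4 - 10395 = -10391$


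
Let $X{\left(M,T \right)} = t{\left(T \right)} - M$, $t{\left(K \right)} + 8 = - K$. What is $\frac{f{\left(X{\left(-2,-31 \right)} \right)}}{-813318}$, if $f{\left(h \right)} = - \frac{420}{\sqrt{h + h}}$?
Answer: $\frac{7 \sqrt{2}}{135553} \approx 7.303 \cdot 10^{-5}$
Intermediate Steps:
$t{\left(K \right)} = -8 - K$
$X{\left(M,T \right)} = -8 - M - T$ ($X{\left(M,T \right)} = \left(-8 - T\right) - M = -8 - M - T$)
$f{\left(h \right)} = - \frac{210 \sqrt{2}}{\sqrt{h}}$ ($f{\left(h \right)} = - \frac{420}{\sqrt{2 h}} = - \frac{420}{\sqrt{2} \sqrt{h}} = - 420 \frac{\sqrt{2}}{2 \sqrt{h}} = - \frac{210 \sqrt{2}}{\sqrt{h}}$)
$\frac{f{\left(X{\left(-2,-31 \right)} \right)}}{-813318} = \frac{\left(-210\right) \sqrt{2} \frac{1}{\sqrt{-8 - -2 - -31}}}{-813318} = - \frac{210 \sqrt{2}}{\sqrt{-8 + 2 + 31}} \left(- \frac{1}{813318}\right) = - \frac{210 \sqrt{2}}{5} \left(- \frac{1}{813318}\right) = \left(-210\right) \sqrt{2} \cdot \frac{1}{5} \left(- \frac{1}{813318}\right) = - 42 \sqrt{2} \left(- \frac{1}{813318}\right) = \frac{7 \sqrt{2}}{135553}$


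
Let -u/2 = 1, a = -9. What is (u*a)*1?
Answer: 18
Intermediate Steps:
u = -2 (u = -2*1 = -2)
(u*a)*1 = -2*(-9)*1 = 18*1 = 18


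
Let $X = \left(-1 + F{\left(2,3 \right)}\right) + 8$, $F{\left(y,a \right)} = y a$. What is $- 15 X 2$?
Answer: $-390$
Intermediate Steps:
$F{\left(y,a \right)} = a y$
$X = 13$ ($X = \left(-1 + 3 \cdot 2\right) + 8 = \left(-1 + 6\right) + 8 = 5 + 8 = 13$)
$- 15 X 2 = \left(-15\right) 13 \cdot 2 = \left(-195\right) 2 = -390$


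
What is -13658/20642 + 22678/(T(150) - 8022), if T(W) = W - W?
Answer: -144420938/41397531 ≈ -3.4886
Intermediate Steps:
T(W) = 0
-13658/20642 + 22678/(T(150) - 8022) = -13658/20642 + 22678/(0 - 8022) = -13658*1/20642 + 22678/(-8022) = -6829/10321 + 22678*(-1/8022) = -6829/10321 - 11339/4011 = -144420938/41397531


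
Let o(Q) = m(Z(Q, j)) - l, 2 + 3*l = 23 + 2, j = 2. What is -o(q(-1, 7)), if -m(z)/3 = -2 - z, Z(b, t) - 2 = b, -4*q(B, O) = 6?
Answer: ⅙ ≈ 0.16667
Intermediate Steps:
q(B, O) = -3/2 (q(B, O) = -¼*6 = -3/2)
Z(b, t) = 2 + b
m(z) = 6 + 3*z (m(z) = -3*(-2 - z) = 6 + 3*z)
l = 23/3 (l = -⅔ + (23 + 2)/3 = -⅔ + (⅓)*25 = -⅔ + 25/3 = 23/3 ≈ 7.6667)
o(Q) = 13/3 + 3*Q (o(Q) = (6 + 3*(2 + Q)) - 1*23/3 = (6 + (6 + 3*Q)) - 23/3 = (12 + 3*Q) - 23/3 = 13/3 + 3*Q)
-o(q(-1, 7)) = -(13/3 + 3*(-3/2)) = -(13/3 - 9/2) = -1*(-⅙) = ⅙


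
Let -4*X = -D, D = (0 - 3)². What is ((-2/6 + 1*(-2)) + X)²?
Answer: 1/144 ≈ 0.0069444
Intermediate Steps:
D = 9 (D = (-3)² = 9)
X = 9/4 (X = -(-1)*9/4 = -¼*(-9) = 9/4 ≈ 2.2500)
((-2/6 + 1*(-2)) + X)² = ((-2/6 + 1*(-2)) + 9/4)² = ((-2*⅙ - 2) + 9/4)² = ((-⅓ - 2) + 9/4)² = (-7/3 + 9/4)² = (-1/12)² = 1/144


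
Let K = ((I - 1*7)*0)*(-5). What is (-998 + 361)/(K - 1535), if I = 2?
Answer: 637/1535 ≈ 0.41498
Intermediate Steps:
K = 0 (K = ((2 - 1*7)*0)*(-5) = ((2 - 7)*0)*(-5) = -5*0*(-5) = 0*(-5) = 0)
(-998 + 361)/(K - 1535) = (-998 + 361)/(0 - 1535) = -637/(-1535) = -637*(-1/1535) = 637/1535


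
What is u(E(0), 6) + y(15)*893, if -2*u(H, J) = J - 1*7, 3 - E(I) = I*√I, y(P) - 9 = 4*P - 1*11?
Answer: 103589/2 ≈ 51795.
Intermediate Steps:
y(P) = -2 + 4*P (y(P) = 9 + (4*P - 1*11) = 9 + (4*P - 11) = 9 + (-11 + 4*P) = -2 + 4*P)
E(I) = 3 - I^(3/2) (E(I) = 3 - I*√I = 3 - I^(3/2))
u(H, J) = 7/2 - J/2 (u(H, J) = -(J - 1*7)/2 = -(J - 7)/2 = -(-7 + J)/2 = 7/2 - J/2)
u(E(0), 6) + y(15)*893 = (7/2 - ½*6) + (-2 + 4*15)*893 = (7/2 - 3) + (-2 + 60)*893 = ½ + 58*893 = ½ + 51794 = 103589/2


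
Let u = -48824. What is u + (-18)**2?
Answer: -48500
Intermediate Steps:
u + (-18)**2 = -48824 + (-18)**2 = -48824 + 324 = -48500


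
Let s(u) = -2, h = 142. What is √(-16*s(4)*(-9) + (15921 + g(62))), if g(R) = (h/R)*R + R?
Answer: √15837 ≈ 125.85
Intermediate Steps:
g(R) = 142 + R (g(R) = (142/R)*R + R = 142 + R)
√(-16*s(4)*(-9) + (15921 + g(62))) = √(-16*(-2)*(-9) + (15921 + (142 + 62))) = √(32*(-9) + (15921 + 204)) = √(-288 + 16125) = √15837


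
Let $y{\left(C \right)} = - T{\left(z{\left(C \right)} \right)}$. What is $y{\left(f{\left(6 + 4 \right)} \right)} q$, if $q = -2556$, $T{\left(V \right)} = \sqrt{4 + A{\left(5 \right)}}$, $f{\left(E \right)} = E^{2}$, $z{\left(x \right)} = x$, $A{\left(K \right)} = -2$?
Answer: $2556 \sqrt{2} \approx 3614.7$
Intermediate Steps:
$T{\left(V \right)} = \sqrt{2}$ ($T{\left(V \right)} = \sqrt{4 - 2} = \sqrt{2}$)
$y{\left(C \right)} = - \sqrt{2}$
$y{\left(f{\left(6 + 4 \right)} \right)} q = - \sqrt{2} \left(-2556\right) = 2556 \sqrt{2}$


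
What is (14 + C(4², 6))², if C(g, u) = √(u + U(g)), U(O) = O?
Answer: (14 + √22)² ≈ 349.33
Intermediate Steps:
C(g, u) = √(g + u) (C(g, u) = √(u + g) = √(g + u))
(14 + C(4², 6))² = (14 + √(4² + 6))² = (14 + √(16 + 6))² = (14 + √22)²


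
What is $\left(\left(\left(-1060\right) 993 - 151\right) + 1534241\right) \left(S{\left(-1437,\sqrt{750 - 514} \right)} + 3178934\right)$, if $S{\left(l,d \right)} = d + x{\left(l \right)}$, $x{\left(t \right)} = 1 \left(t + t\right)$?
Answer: $1529304650600 + 963020 \sqrt{59} \approx 1.5293 \cdot 10^{12}$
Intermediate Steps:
$x{\left(t \right)} = 2 t$ ($x{\left(t \right)} = 1 \cdot 2 t = 2 t$)
$S{\left(l,d \right)} = d + 2 l$
$\left(\left(\left(-1060\right) 993 - 151\right) + 1534241\right) \left(S{\left(-1437,\sqrt{750 - 514} \right)} + 3178934\right) = \left(\left(\left(-1060\right) 993 - 151\right) + 1534241\right) \left(\left(\sqrt{750 - 514} + 2 \left(-1437\right)\right) + 3178934\right) = \left(\left(-1052580 - 151\right) + 1534241\right) \left(\left(\sqrt{236} - 2874\right) + 3178934\right) = \left(-1052731 + 1534241\right) \left(\left(2 \sqrt{59} - 2874\right) + 3178934\right) = 481510 \left(\left(-2874 + 2 \sqrt{59}\right) + 3178934\right) = 481510 \left(3176060 + 2 \sqrt{59}\right) = 1529304650600 + 963020 \sqrt{59}$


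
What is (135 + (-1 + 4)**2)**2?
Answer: 20736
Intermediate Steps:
(135 + (-1 + 4)**2)**2 = (135 + 3**2)**2 = (135 + 9)**2 = 144**2 = 20736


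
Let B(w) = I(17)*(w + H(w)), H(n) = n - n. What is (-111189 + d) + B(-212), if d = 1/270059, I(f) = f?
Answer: -31000882786/270059 ≈ -1.1479e+5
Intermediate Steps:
d = 1/270059 ≈ 3.7029e-6
H(n) = 0
B(w) = 17*w (B(w) = 17*(w + 0) = 17*w)
(-111189 + d) + B(-212) = (-111189 + 1/270059) + 17*(-212) = -30027590150/270059 - 3604 = -31000882786/270059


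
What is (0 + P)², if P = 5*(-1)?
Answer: 25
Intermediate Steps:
P = -5
(0 + P)² = (0 - 5)² = (-5)² = 25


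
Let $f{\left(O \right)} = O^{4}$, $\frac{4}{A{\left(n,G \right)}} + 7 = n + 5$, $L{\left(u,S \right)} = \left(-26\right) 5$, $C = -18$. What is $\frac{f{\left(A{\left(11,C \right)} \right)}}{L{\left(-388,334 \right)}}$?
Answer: $- \frac{128}{426465} \approx -0.00030014$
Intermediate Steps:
$L{\left(u,S \right)} = -130$
$A{\left(n,G \right)} = \frac{4}{-2 + n}$ ($A{\left(n,G \right)} = \frac{4}{-7 + \left(n + 5\right)} = \frac{4}{-7 + \left(5 + n\right)} = \frac{4}{-2 + n}$)
$\frac{f{\left(A{\left(11,C \right)} \right)}}{L{\left(-388,334 \right)}} = \frac{\left(\frac{4}{-2 + 11}\right)^{4}}{-130} = \left(\frac{4}{9}\right)^{4} \left(- \frac{1}{130}\right) = \frac{256}{6561} \left(- \frac{1}{130}\right) = - \frac{128}{426465}$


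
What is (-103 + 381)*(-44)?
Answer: -12232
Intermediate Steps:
(-103 + 381)*(-44) = 278*(-44) = -12232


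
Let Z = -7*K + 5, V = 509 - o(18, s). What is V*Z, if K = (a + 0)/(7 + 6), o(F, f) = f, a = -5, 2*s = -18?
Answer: 51800/13 ≈ 3984.6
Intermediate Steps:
s = -9 (s = (½)*(-18) = -9)
K = -5/13 (K = (-5 + 0)/(7 + 6) = -5/13 ≈ -0.38462)
V = 518 (V = 509 - 1*(-9) = 509 + 9 = 518)
Z = 100/13 (Z = -7*(-5/13) + 5 = 35/13 + 5 = 100/13 ≈ 7.6923)
V*Z = 518*(100/13) = 51800/13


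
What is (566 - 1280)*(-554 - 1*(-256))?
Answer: 212772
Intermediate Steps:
(566 - 1280)*(-554 - 1*(-256)) = -714*(-554 + 256) = -714*(-298) = 212772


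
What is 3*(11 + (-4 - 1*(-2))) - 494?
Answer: -467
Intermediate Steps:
3*(11 + (-4 - 1*(-2))) - 494 = 3*(11 + (-4 + 2)) - 494 = 3*(11 - 2) - 494 = 3*9 - 494 = 27 - 494 = -467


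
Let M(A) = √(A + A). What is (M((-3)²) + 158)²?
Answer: 24982 + 948*√2 ≈ 26323.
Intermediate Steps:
M(A) = √2*√A (M(A) = √(2*A) = √2*√A)
(M((-3)²) + 158)² = (√2*√((-3)²) + 158)² = (√2*√9 + 158)² = (√2*3 + 158)² = (3*√2 + 158)² = (158 + 3*√2)²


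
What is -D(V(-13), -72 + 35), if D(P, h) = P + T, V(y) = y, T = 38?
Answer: -25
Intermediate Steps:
D(P, h) = 38 + P (D(P, h) = P + 38 = 38 + P)
-D(V(-13), -72 + 35) = -(38 - 13) = -1*25 = -25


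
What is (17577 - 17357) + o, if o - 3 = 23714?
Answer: 23937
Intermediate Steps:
o = 23717 (o = 3 + 23714 = 23717)
(17577 - 17357) + o = (17577 - 17357) + 23717 = 220 + 23717 = 23937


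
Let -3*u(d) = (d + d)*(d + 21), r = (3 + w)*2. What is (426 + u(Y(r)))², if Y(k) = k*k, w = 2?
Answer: 525418084/9 ≈ 5.8380e+7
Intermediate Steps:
r = 10 (r = (3 + 2)*2 = 5*2 = 10)
Y(k) = k²
u(d) = -2*d*(21 + d)/3 (u(d) = -(d + d)*(d + 21)/3 = -2*d*(21 + d)/3)
(426 + u(Y(r)))² = (426 - ⅔*10²*(21 + 10²))² = (426 - ⅔*100*(21 + 100))² = (426 - ⅔*100*121)² = (426 - 24200/3)² = (-22922/3)² = 525418084/9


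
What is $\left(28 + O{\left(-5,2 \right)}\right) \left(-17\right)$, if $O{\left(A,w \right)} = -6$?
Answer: $-374$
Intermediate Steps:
$\left(28 + O{\left(-5,2 \right)}\right) \left(-17\right) = \left(28 - 6\right) \left(-17\right) = 22 \left(-17\right) = -374$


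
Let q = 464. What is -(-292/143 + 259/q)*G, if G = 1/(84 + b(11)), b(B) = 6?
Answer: 10939/663520 ≈ 0.016486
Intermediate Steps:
G = 1/90 (G = 1/(84 + 6) = 1/90 ≈ 0.011111)
-(-292/143 + 259/q)*G = -(-292/143 + 259/464)/90 = -(-98451)/(66352*90) = -1*(-10939/663520) = 10939/663520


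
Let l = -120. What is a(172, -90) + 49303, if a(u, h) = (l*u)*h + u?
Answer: 1907075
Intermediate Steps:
a(u, h) = u - 120*h*u (a(u, h) = (-120*u)*h + u = -120*h*u + u = u - 120*h*u)
a(172, -90) + 49303 = 172*(1 - 120*(-90)) + 49303 = 172*(1 + 10800) + 49303 = 172*10801 + 49303 = 1857772 + 49303 = 1907075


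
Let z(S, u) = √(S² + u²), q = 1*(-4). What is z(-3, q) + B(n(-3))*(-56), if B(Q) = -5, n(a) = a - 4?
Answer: 285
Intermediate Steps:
n(a) = -4 + a
q = -4
z(-3, q) + B(n(-3))*(-56) = √((-3)² + (-4)²) - 5*(-56) = √(9 + 16) + 280 = √25 + 280 = 5 + 280 = 285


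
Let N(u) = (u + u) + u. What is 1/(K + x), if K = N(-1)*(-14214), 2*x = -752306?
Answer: -1/333511 ≈ -2.9984e-6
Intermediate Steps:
x = -376153 (x = (1/2)*(-752306) = -376153)
N(u) = 3*u (N(u) = 2*u + u = 3*u)
K = 42642 (K = (3*(-1))*(-14214) = -3*(-14214) = 42642)
1/(K + x) = 1/(42642 - 376153) = 1/(-333511) = -1/333511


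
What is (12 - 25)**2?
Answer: 169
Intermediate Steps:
(12 - 25)**2 = (-13)**2 = 169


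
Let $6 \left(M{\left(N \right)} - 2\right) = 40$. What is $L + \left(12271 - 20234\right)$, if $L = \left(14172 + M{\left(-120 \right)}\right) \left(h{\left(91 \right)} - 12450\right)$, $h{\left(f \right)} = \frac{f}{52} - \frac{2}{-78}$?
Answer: $- \frac{41308507475}{234} \approx -1.7653 \cdot 10^{8}$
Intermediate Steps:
$M{\left(N \right)} = \frac{26}{3}$ ($M{\left(N \right)} = 2 + \frac{1}{6} \cdot 40 = 2 + \frac{20}{3} = \frac{26}{3}$)
$h{\left(f \right)} = \frac{1}{39} + \frac{f}{52}$ ($h{\left(f \right)} = f \frac{1}{52} - - \frac{1}{39} = \frac{f}{52} + \frac{1}{39} = \frac{1}{39} + \frac{f}{52}$)
$L = - \frac{41306644133}{234}$ ($L = \left(14172 + \frac{26}{3}\right) \left(\left(\frac{1}{39} + \frac{1}{52} \cdot 91\right) - 12450\right) = \frac{42542 \left(\left(\frac{1}{39} + \frac{7}{4}\right) - 12450\right)}{3} = \frac{42542 \left(\frac{277}{156} - 12450\right)}{3} = \frac{42542}{3} \left(- \frac{1941923}{156}\right) = - \frac{41306644133}{234} \approx -1.7652 \cdot 10^{8}$)
$L + \left(12271 - 20234\right) = - \frac{41306644133}{234} + \left(12271 - 20234\right) = - \frac{41306644133}{234} - 7963 = - \frac{41308507475}{234}$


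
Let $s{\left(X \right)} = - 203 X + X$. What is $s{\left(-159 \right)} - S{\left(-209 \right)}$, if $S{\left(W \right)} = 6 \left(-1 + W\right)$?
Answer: $33378$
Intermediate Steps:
$s{\left(X \right)} = - 202 X$
$S{\left(W \right)} = -6 + 6 W$
$s{\left(-159 \right)} - S{\left(-209 \right)} = \left(-202\right) \left(-159\right) - \left(-6 + 6 \left(-209\right)\right) = 32118 - \left(-6 - 1254\right) = 32118 - -1260 = 32118 + 1260 = 33378$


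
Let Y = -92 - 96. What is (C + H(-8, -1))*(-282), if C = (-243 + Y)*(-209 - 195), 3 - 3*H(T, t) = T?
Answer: -49104002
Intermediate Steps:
Y = -188
H(T, t) = 1 - T/3
C = 174124 (C = (-243 - 188)*(-209 - 195) = -431*(-404) = 174124)
(C + H(-8, -1))*(-282) = (174124 + (1 - 1/3*(-8)))*(-282) = (174124 + (1 + 8/3))*(-282) = (174124 + 11/3)*(-282) = (522383/3)*(-282) = -49104002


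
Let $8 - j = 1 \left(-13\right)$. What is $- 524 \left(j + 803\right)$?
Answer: $-431776$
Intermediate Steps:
$j = 21$ ($j = 8 - 1 \left(-13\right) = 8 - -13 = 8 + 13 = 21$)
$- 524 \left(j + 803\right) = - 524 \left(21 + 803\right) = \left(-524\right) 824 = -431776$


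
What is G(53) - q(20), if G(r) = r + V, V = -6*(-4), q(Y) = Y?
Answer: 57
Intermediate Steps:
V = 24
G(r) = 24 + r (G(r) = r + 24 = 24 + r)
G(53) - q(20) = (24 + 53) - 1*20 = 77 - 20 = 57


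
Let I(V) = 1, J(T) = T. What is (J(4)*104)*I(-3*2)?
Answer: 416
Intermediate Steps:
(J(4)*104)*I(-3*2) = (4*104)*1 = 416*1 = 416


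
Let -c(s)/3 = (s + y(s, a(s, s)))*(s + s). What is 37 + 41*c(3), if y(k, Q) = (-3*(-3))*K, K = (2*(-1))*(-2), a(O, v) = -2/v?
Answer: -28745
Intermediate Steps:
K = 4 (K = -2*(-2) = 4)
y(k, Q) = 36 (y(k, Q) = -3*(-3)*4 = 9*4 = 36)
c(s) = -6*s*(36 + s) (c(s) = -3*(s + 36)*(s + s) = -3*(36 + s)*2*s = -6*s*(36 + s))
37 + 41*c(3) = 37 + 41*(-6*3*(36 + 3)) = 37 + 41*(-6*3*39) = 37 + 41*(-702) = 37 - 28782 = -28745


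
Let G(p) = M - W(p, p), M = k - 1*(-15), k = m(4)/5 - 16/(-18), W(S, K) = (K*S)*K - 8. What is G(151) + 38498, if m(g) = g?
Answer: -153199274/45 ≈ -3.4044e+6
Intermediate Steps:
W(S, K) = -8 + S*K² (W(S, K) = S*K² - 8 = -8 + S*K²)
k = 76/45 (k = 4/5 - 16/(-18) = 4*(⅕) - 16*(-1/18) = ⅘ + 8/9 = 76/45 ≈ 1.6889)
M = 751/45 (M = 76/45 - 1*(-15) = 76/45 + 15 = 751/45 ≈ 16.689)
G(p) = 1111/45 - p³ (G(p) = 751/45 - (-8 + p*p²) = 751/45 - (-8 + p³) = 751/45 + (8 - p³) = 1111/45 - p³)
G(151) + 38498 = (1111/45 - 1*151³) + 38498 = (1111/45 - 1*3442951) + 38498 = (1111/45 - 3442951) + 38498 = -154931684/45 + 38498 = -153199274/45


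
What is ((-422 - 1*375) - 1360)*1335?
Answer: -2879595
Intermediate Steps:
((-422 - 1*375) - 1360)*1335 = ((-422 - 375) - 1360)*1335 = (-797 - 1360)*1335 = -2157*1335 = -2879595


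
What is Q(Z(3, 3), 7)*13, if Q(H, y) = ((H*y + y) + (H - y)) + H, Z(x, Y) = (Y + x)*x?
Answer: 2106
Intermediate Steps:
Z(x, Y) = x*(Y + x)
Q(H, y) = 2*H + H*y (Q(H, y) = ((y + H*y) + (H - y)) + H = (H + H*y) + H = 2*H + H*y)
Q(Z(3, 3), 7)*13 = ((3*(3 + 3))*(2 + 7))*13 = ((3*6)*9)*13 = (18*9)*13 = 162*13 = 2106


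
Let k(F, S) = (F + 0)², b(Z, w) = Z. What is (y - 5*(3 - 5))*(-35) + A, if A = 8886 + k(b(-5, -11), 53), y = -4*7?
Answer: 9541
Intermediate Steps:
y = -28
k(F, S) = F²
A = 8911 (A = 8886 + (-5)² = 8886 + 25 = 8911)
(y - 5*(3 - 5))*(-35) + A = (-28 - 5*(3 - 5))*(-35) + 8911 = (-28 - 5*(-2))*(-35) + 8911 = (-28 + 10)*(-35) + 8911 = -18*(-35) + 8911 = 630 + 8911 = 9541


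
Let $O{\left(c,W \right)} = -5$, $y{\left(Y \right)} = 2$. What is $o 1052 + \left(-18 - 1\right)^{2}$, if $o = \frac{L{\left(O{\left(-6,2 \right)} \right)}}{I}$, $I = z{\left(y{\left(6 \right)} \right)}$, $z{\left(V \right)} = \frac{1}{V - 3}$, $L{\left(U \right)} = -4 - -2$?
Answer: $2465$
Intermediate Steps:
$L{\left(U \right)} = -2$ ($L{\left(U \right)} = -4 + 2 = -2$)
$z{\left(V \right)} = \frac{1}{-3 + V}$
$I = -1$ ($I = \frac{1}{-3 + 2} = \frac{1}{-1} = -1$)
$o = 2$ ($o = - \frac{2}{-1} = \left(-2\right) \left(-1\right) = 2$)
$o 1052 + \left(-18 - 1\right)^{2} = 2 \cdot 1052 + \left(-18 - 1\right)^{2} = 2104 + \left(-19\right)^{2} = 2104 + 361 = 2465$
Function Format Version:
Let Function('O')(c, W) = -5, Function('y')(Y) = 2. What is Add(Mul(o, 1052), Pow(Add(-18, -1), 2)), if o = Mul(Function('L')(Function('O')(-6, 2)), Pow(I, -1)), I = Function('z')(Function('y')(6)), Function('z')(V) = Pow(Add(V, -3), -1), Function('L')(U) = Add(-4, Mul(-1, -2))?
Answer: 2465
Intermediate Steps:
Function('L')(U) = -2 (Function('L')(U) = Add(-4, 2) = -2)
Function('z')(V) = Pow(Add(-3, V), -1)
I = -1 (I = Pow(Add(-3, 2), -1) = Pow(-1, -1) = -1)
o = 2 (o = Mul(-2, Pow(-1, -1)) = Mul(-2, -1) = 2)
Add(Mul(o, 1052), Pow(Add(-18, -1), 2)) = Add(Mul(2, 1052), Pow(Add(-18, -1), 2)) = Add(2104, Pow(-19, 2)) = Add(2104, 361) = 2465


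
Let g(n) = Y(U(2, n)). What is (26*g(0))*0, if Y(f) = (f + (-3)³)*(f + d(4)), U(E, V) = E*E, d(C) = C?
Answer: 0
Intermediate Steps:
U(E, V) = E²
Y(f) = (-27 + f)*(4 + f) (Y(f) = (f + (-3)³)*(f + 4) = (f - 27)*(4 + f) = (-27 + f)*(4 + f))
g(n) = -184 (g(n) = -108 + (2²)² - 23*2² = -108 + 4² - 23*4 = -108 + 16 - 92 = -184)
(26*g(0))*0 = (26*(-184))*0 = -4784*0 = 0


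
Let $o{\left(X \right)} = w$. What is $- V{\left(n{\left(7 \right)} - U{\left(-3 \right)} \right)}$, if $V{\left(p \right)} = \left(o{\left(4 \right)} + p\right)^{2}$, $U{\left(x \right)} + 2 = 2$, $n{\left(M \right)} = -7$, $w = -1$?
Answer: $-64$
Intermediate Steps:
$o{\left(X \right)} = -1$
$U{\left(x \right)} = 0$ ($U{\left(x \right)} = -2 + 2 = 0$)
$V{\left(p \right)} = \left(-1 + p\right)^{2}$
$- V{\left(n{\left(7 \right)} - U{\left(-3 \right)} \right)} = - \left(-1 - 7\right)^{2} = - \left(-8\right)^{2} = \left(-1\right) 64 = -64$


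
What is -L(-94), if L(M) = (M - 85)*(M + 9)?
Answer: -15215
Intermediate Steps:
L(M) = (-85 + M)*(9 + M)
-L(-94) = -(-765 + (-94)² - 76*(-94)) = -(-765 + 8836 + 7144) = -1*15215 = -15215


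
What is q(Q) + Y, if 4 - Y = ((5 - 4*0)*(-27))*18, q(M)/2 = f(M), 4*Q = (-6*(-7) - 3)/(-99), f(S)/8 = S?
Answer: 80270/33 ≈ 2432.4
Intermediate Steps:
f(S) = 8*S
Q = -13/132 (Q = ((-6*(-7) - 3)/(-99))/4 = ((42 - 3)*(-1/99))/4 = (39*(-1/99))/4 = (1/4)*(-13/33) = -13/132 ≈ -0.098485)
q(M) = 16*M (q(M) = 2*(8*M) = 16*M)
Y = 2434 (Y = 4 - (5 - 4*0)*(-27)*18 = 4 - (5 + 0)*(-27)*18 = 4 - 5*(-27)*18 = 4 - (-135)*18 = 4 - 1*(-2430) = 4 + 2430 = 2434)
q(Q) + Y = 16*(-13/132) + 2434 = -52/33 + 2434 = 80270/33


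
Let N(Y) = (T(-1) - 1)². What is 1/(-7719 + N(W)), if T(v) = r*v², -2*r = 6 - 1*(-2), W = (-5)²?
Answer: -1/7694 ≈ -0.00012997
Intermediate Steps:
W = 25
r = -4 (r = -(6 - 1*(-2))/2 = -(6 + 2)/2 = -½*8 = -4)
T(v) = -4*v²
N(Y) = 25 (N(Y) = (-4*(-1)² - 1)² = (-4*1 - 1)² = (-4 - 1)² = (-5)² = 25)
1/(-7719 + N(W)) = 1/(-7719 + 25) = 1/(-7694) = -1/7694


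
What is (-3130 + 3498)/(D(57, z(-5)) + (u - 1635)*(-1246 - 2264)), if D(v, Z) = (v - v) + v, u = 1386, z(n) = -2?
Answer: 368/874047 ≈ 0.00042103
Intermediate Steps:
D(v, Z) = v (D(v, Z) = 0 + v = v)
(-3130 + 3498)/(D(57, z(-5)) + (u - 1635)*(-1246 - 2264)) = (-3130 + 3498)/(57 + (1386 - 1635)*(-1246 - 2264)) = 368/(57 - 249*(-3510)) = 368/(57 + 873990) = 368/874047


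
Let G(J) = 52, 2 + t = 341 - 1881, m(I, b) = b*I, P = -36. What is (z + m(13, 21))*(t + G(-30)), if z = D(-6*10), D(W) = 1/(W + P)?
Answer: -19524215/48 ≈ -4.0675e+5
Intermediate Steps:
m(I, b) = I*b
t = -1542 (t = -2 + (341 - 1881) = -2 - 1540 = -1542)
D(W) = 1/(-36 + W) (D(W) = 1/(W - 36) = 1/(-36 + W))
z = -1/96 (z = 1/(-36 - 6*10) = 1/(-36 - 60) = 1/(-96) = -1/96 ≈ -0.010417)
(z + m(13, 21))*(t + G(-30)) = (-1/96 + 13*21)*(-1542 + 52) = (-1/96 + 273)*(-1490) = (26207/96)*(-1490) = -19524215/48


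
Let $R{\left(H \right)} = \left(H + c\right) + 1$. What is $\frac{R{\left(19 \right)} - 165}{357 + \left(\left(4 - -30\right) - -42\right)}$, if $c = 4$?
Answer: $- \frac{141}{433} \approx -0.32563$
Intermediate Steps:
$R{\left(H \right)} = 5 + H$ ($R{\left(H \right)} = \left(H + 4\right) + 1 = \left(4 + H\right) + 1 = 5 + H$)
$\frac{R{\left(19 \right)} - 165}{357 + \left(\left(4 - -30\right) - -42\right)} = \frac{\left(5 + 19\right) - 165}{357 + \left(\left(4 - -30\right) - -42\right)} = \frac{24 - 165}{357 + \left(\left(4 + 30\right) + 42\right)} = - \frac{141}{357 + \left(34 + 42\right)} = - \frac{141}{357 + 76} = - \frac{141}{433}$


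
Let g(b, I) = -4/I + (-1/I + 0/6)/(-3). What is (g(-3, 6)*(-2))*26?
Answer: 286/9 ≈ 31.778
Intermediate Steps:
g(b, I) = -11/(3*I) (g(b, I) = -4/I + (-1/I + 0*(⅙))*(-⅓) = -4/I + (-1/I + 0)*(-⅓) = -4/I - 1/I*(-⅓) = -4/I + 1/(3*I) = -11/(3*I))
(g(-3, 6)*(-2))*26 = (-11/3/6*(-2))*26 = (-11/3*⅙*(-2))*26 = -11/18*(-2)*26 = (11/9)*26 = 286/9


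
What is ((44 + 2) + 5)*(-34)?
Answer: -1734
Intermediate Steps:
((44 + 2) + 5)*(-34) = (46 + 5)*(-34) = 51*(-34) = -1734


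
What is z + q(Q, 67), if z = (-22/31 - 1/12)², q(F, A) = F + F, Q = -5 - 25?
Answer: -8216015/138384 ≈ -59.371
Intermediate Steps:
Q = -30
q(F, A) = 2*F
z = 87025/138384 (z = (-22*1/31 - 1*1/12)² = (-22/31 - 1/12)² = (-295/372)² = 87025/138384 ≈ 0.62887)
z + q(Q, 67) = 87025/138384 + 2*(-30) = 87025/138384 - 60 = -8216015/138384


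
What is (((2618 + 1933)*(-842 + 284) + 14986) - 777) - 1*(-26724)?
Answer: -2498525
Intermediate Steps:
(((2618 + 1933)*(-842 + 284) + 14986) - 777) - 1*(-26724) = ((4551*(-558) + 14986) - 777) + 26724 = ((-2539458 + 14986) - 777) + 26724 = (-2524472 - 777) + 26724 = -2525249 + 26724 = -2498525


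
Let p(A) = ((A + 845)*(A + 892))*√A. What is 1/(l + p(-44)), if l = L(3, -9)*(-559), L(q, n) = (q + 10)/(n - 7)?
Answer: 116272/5196960104566345 - 347774976*I*√11/5196960104566345 ≈ 2.2373e-11 - 2.2194e-7*I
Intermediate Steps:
L(q, n) = (10 + q)/(-7 + n)
p(A) = √A*(845 + A)*(892 + A) (p(A) = ((845 + A)*(892 + A))*√A = √A*(845 + A)*(892 + A))
l = 7267/16 (l = ((10 + 3)/(-7 - 9))*(-559) = (13/(-16))*(-559) = -1/16*13*(-559) = -13/16*(-559) = 7267/16 ≈ 454.19)
1/(l + p(-44)) = 1/(7267/16 + √(-44)*(753740 + (-44)² + 1737*(-44))) = 1/(7267/16 + (2*I*√11)*(753740 + 1936 - 76428)) = 1/(7267/16 + (2*I*√11)*679248) = 1/(7267/16 + 1358496*I*√11)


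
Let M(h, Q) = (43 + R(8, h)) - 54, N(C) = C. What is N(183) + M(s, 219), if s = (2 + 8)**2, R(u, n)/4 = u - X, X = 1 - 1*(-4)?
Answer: 184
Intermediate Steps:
X = 5 (X = 1 + 4 = 5)
R(u, n) = -20 + 4*u (R(u, n) = 4*(u - 1*5) = 4*(u - 5) = 4*(-5 + u) = -20 + 4*u)
s = 100 (s = 10**2 = 100)
M(h, Q) = 1 (M(h, Q) = (43 + (-20 + 4*8)) - 54 = (43 + (-20 + 32)) - 54 = (43 + 12) - 54 = 55 - 54 = 1)
N(183) + M(s, 219) = 183 + 1 = 184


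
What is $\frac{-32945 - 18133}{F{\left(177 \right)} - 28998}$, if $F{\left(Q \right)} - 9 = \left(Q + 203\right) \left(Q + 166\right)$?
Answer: $- \frac{51078}{101351} \approx -0.50397$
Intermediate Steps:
$F{\left(Q \right)} = 9 + \left(166 + Q\right) \left(203 + Q\right)$ ($F{\left(Q \right)} = 9 + \left(Q + 203\right) \left(Q + 166\right) = 9 + \left(203 + Q\right) \left(166 + Q\right) = 9 + \left(166 + Q\right) \left(203 + Q\right)$)
$\frac{-32945 - 18133}{F{\left(177 \right)} - 28998} = \frac{-32945 - 18133}{\left(33707 + 177^{2} + 369 \cdot 177\right) - 28998} = - \frac{51078}{\left(33707 + 31329 + 65313\right) - 28998} = - \frac{51078}{130349 - 28998} = - \frac{51078}{101351}$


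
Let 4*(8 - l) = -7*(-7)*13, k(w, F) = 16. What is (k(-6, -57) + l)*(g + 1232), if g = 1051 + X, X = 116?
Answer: -1297859/4 ≈ -3.2447e+5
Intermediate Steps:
l = -605/4 (l = 8 - (-7*(-7))*13/4 = 8 - 49*13/4 = 8 - ¼*637 = 8 - 637/4 = -605/4 ≈ -151.25)
g = 1167 (g = 1051 + 116 = 1167)
(k(-6, -57) + l)*(g + 1232) = (16 - 605/4)*(1167 + 1232) = -541/4*2399 = -1297859/4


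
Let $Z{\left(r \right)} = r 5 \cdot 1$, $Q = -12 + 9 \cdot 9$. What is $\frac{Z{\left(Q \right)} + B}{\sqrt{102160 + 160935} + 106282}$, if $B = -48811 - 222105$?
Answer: $- \frac{28756827022}{11295600429} + \frac{270571 \sqrt{263095}}{11295600429} \approx -2.5336$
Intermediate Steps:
$Q = 69$ ($Q = -12 + 81 = 69$)
$Z{\left(r \right)} = 5 r$ ($Z{\left(r \right)} = 5 r 1 = 5 r$)
$B = -270916$
$\frac{Z{\left(Q \right)} + B}{\sqrt{102160 + 160935} + 106282} = \frac{5 \cdot 69 - 270916}{\sqrt{102160 + 160935} + 106282} = \frac{345 - 270916}{\sqrt{263095} + 106282} = - \frac{270571}{106282 + \sqrt{263095}}$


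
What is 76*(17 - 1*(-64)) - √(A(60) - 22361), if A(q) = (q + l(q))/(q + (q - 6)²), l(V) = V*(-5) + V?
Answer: 6156 - I*√343823666/124 ≈ 6156.0 - 149.54*I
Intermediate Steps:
l(V) = -4*V (l(V) = -5*V + V = -4*V)
A(q) = -3*q/(q + (-6 + q)²) (A(q) = (q - 4*q)/(q + (q - 6)²) = (-3*q)/(q + (-6 + q)²) = -3*q/(q + (-6 + q)²))
76*(17 - 1*(-64)) - √(A(60) - 22361) = 76*(17 - 1*(-64)) - √(-3*60/(60 + (-6 + 60)²) - 22361) = 76*(17 + 64) - √(-3*60/(60 + 54²) - 22361) = 76*81 - √(-3*60/(60 + 2916) - 22361) = 6156 - √(-3*60/2976 - 22361) = 6156 - √(-3*60*1/2976 - 22361) = 6156 - √(-15/248 - 22361) = 6156 - √(-5545543/248) = 6156 - I*√343823666/124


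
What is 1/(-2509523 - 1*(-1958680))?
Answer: -1/550843 ≈ -1.8154e-6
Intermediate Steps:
1/(-2509523 - 1*(-1958680)) = 1/(-2509523 + 1958680) = 1/(-550843) = -1/550843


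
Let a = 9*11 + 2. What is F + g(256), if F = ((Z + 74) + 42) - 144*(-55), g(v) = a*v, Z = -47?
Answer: 33845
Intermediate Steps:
a = 101 (a = 99 + 2 = 101)
g(v) = 101*v
F = 7989 (F = ((-47 + 74) + 42) - 144*(-55) = (27 + 42) + 7920 = 69 + 7920 = 7989)
F + g(256) = 7989 + 101*256 = 7989 + 25856 = 33845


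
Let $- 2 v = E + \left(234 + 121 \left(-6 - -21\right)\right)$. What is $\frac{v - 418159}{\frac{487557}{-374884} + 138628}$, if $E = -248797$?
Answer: $- \frac{22102035988}{10393786319} \approx -2.1265$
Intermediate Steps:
$v = 123374$ ($v = - \frac{-248797 + \left(234 + 121 \left(-6 - -21\right)\right)}{2} = - \frac{-248797 + \left(234 + 121 \left(-6 + 21\right)\right)}{2} = - \frac{-248797 + \left(234 + 121 \cdot 15\right)}{2} = - \frac{-248797 + \left(234 + 1815\right)}{2} = - \frac{-248797 + 2049}{2} = \left(- \frac{1}{2}\right) \left(-246748\right) = 123374$)
$\frac{v - 418159}{\frac{487557}{-374884} + 138628} = \frac{123374 - 418159}{\frac{487557}{-374884} + 138628} = - \frac{294785}{487557 \left(- \frac{1}{374884}\right) + 138628} = - \frac{294785}{- \frac{487557}{374884} + 138628} = - \frac{294785}{\frac{51968931595}{374884}} = \left(-294785\right) \frac{374884}{51968931595} = - \frac{22102035988}{10393786319}$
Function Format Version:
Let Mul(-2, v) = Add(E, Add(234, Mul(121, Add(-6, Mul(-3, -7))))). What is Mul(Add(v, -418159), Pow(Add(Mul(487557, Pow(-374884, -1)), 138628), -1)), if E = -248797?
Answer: Rational(-22102035988, 10393786319) ≈ -2.1265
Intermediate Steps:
v = 123374 (v = Mul(Rational(-1, 2), Add(-248797, Add(234, Mul(121, Add(-6, Mul(-3, -7)))))) = Mul(Rational(-1, 2), Add(-248797, Add(234, Mul(121, Add(-6, 21))))) = Mul(Rational(-1, 2), Add(-248797, Add(234, Mul(121, 15)))) = Mul(Rational(-1, 2), Add(-248797, Add(234, 1815))) = Mul(Rational(-1, 2), Add(-248797, 2049)) = Mul(Rational(-1, 2), -246748) = 123374)
Mul(Add(v, -418159), Pow(Add(Mul(487557, Pow(-374884, -1)), 138628), -1)) = Mul(Add(123374, -418159), Pow(Add(Mul(487557, Pow(-374884, -1)), 138628), -1)) = Mul(-294785, Pow(Add(Mul(487557, Rational(-1, 374884)), 138628), -1)) = Mul(-294785, Pow(Add(Rational(-487557, 374884), 138628), -1)) = Mul(-294785, Pow(Rational(51968931595, 374884), -1)) = Mul(-294785, Rational(374884, 51968931595)) = Rational(-22102035988, 10393786319)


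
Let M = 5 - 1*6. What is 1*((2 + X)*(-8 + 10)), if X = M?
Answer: 2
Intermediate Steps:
M = -1 (M = 5 - 6 = -1)
X = -1
1*((2 + X)*(-8 + 10)) = 1*((2 - 1)*(-8 + 10)) = 1*(1*2) = 1*2 = 2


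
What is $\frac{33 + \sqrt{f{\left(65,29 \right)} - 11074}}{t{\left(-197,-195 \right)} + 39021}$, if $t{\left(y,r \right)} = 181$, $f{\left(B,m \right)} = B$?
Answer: $\frac{33}{39202} + \frac{i \sqrt{11009}}{39202} \approx 0.00084179 + 0.0026765 i$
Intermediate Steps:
$\frac{33 + \sqrt{f{\left(65,29 \right)} - 11074}}{t{\left(-197,-195 \right)} + 39021} = \frac{33 + \sqrt{65 - 11074}}{181 + 39021} = \frac{33 + \sqrt{-11009}}{39202} = \left(33 + i \sqrt{11009}\right) \frac{1}{39202} = \frac{33}{39202} + \frac{i \sqrt{11009}}{39202}$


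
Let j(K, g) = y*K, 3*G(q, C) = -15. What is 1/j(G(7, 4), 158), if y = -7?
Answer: 1/35 ≈ 0.028571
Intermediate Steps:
G(q, C) = -5 (G(q, C) = (⅓)*(-15) = -5)
j(K, g) = -7*K
1/j(G(7, 4), 158) = 1/(-7*(-5)) = 1/35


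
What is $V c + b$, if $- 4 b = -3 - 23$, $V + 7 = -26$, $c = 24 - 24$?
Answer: $\frac{13}{2} \approx 6.5$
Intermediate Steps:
$c = 0$
$V = -33$ ($V = -7 - 26 = -33$)
$b = \frac{13}{2}$ ($b = - \frac{-3 - 23}{4} = \left(- \frac{1}{4}\right) \left(-26\right) = \frac{13}{2} \approx 6.5$)
$V c + b = \left(-33\right) 0 + \frac{13}{2} = 0 + \frac{13}{2} = \frac{13}{2}$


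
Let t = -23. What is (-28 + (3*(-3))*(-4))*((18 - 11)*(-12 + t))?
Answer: -1960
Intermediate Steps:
(-28 + (3*(-3))*(-4))*((18 - 11)*(-12 + t)) = (-28 + (3*(-3))*(-4))*((18 - 11)*(-12 - 23)) = (-28 - 9*(-4))*(7*(-35)) = (-28 + 36)*(-245) = 8*(-245) = -1960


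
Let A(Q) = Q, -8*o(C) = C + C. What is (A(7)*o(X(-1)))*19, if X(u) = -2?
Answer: 133/2 ≈ 66.500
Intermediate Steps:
o(C) = -C/4 (o(C) = -(C + C)/8 = -C/4)
(A(7)*o(X(-1)))*19 = (7*(-¼*(-2)))*19 = (7*(½))*19 = (7/2)*19 = 133/2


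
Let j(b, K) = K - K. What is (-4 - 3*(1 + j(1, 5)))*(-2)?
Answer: 14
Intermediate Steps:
j(b, K) = 0
(-4 - 3*(1 + j(1, 5)))*(-2) = (-4 - 3*(1 + 0))*(-2) = (-4 - 3*1)*(-2) = (-4 - 3)*(-2) = -7*(-2) = 14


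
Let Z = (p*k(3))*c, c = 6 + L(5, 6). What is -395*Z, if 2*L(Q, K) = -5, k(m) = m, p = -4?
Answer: 16590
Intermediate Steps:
L(Q, K) = -5/2 (L(Q, K) = (1/2)*(-5) = -5/2)
c = 7/2 (c = 6 - 5/2 = 7/2 ≈ 3.5000)
Z = -42 (Z = -4*3*(7/2) = -12*7/2 = -42)
-395*Z = -395*(-42) = 16590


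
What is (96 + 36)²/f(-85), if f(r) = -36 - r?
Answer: 17424/49 ≈ 355.59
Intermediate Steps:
(96 + 36)²/f(-85) = (96 + 36)²/(-36 - 1*(-85)) = 132²/(-36 + 85) = 17424/49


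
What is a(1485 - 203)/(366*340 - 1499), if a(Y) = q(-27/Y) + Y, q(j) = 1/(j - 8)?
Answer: 13181524/1264202303 ≈ 0.010427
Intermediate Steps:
q(j) = 1/(-8 + j)
a(Y) = Y + 1/(-8 - 27/Y) (a(Y) = 1/(-8 - 27/Y) + Y = Y + 1/(-8 - 27/Y))
a(1485 - 203)/(366*340 - 1499) = ((1485 - 203) - 1/(8 + 27/(1485 - 203)))/(366*340 - 1499) = (1282 - 1/(8 + 27/1282))/(124440 - 1499) = (1282 - 1/(8 + 27*(1/1282)))/122941 = (1282 - 1/(8 + 27/1282))*(1/122941) = (1282 - 1/10283/1282)*(1/122941) = (1282 - 1*1282/10283)*(1/122941) = (1282 - 1282/10283)*(1/122941) = (13181524/10283)*(1/122941) = 13181524/1264202303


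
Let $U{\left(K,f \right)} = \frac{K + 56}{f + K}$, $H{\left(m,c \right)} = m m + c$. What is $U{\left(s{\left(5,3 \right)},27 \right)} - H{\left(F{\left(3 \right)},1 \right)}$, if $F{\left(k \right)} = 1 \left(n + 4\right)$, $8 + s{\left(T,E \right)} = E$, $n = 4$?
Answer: $- \frac{1379}{22} \approx -62.682$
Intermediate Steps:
$s{\left(T,E \right)} = -8 + E$
$F{\left(k \right)} = 8$ ($F{\left(k \right)} = 1 \left(4 + 4\right) = 1 \cdot 8 = 8$)
$H{\left(m,c \right)} = c + m^{2}$ ($H{\left(m,c \right)} = m^{2} + c = c + m^{2}$)
$U{\left(K,f \right)} = \frac{56 + K}{K + f}$
$U{\left(s{\left(5,3 \right)},27 \right)} - H{\left(F{\left(3 \right)},1 \right)} = \frac{56 + \left(-8 + 3\right)}{\left(-8 + 3\right) + 27} - \left(1 + 8^{2}\right) = \frac{56 - 5}{-5 + 27} - \left(1 + 64\right) = \frac{1}{22} \cdot 51 - 65 = \frac{51}{22} - 65 = - \frac{1379}{22}$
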